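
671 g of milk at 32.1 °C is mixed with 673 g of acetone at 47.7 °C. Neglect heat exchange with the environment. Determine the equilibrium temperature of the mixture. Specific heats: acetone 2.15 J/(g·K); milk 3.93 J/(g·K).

T_f ≈ 37.6 °C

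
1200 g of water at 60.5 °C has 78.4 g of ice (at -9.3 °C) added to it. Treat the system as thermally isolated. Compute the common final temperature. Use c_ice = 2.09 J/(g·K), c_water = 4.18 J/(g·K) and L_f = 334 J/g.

Heat gained plus heat lost sum to zero:
ice -9.3→0 °C: 78.4·2.09·9.3 = 1523.9; melt ice: 78.4·334 = 26186; warm the meltwater: 327.71 T; water cools: 1200·4.18·(T − 60.5) = 5016(T − 60.5)
5343.7 T = 303468 − 27709 = 275759
T ≈ 51.60 °C. Since T > 0 °C, the all-ice-melts assumption holds.

T_f ≈ 51.6 °C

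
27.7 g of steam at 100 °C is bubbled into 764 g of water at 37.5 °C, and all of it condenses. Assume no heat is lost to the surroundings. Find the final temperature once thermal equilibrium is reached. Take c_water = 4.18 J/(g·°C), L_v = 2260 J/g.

T_f ≈ 58.6 °C

Setting the total heat transfer to zero:
steam→water at 100 °C releases m L_v = 27.7·2260 = 62602
  condensate cools 100→T: 27.7·4.18·(T − 100) = 115.79(T − 100)
  original water: 3193.5(T − 37.5)
3309.3 T = 62602 + 11579 + 119757 = 193938
T ≈ 58.60 °C — below 100 °C, confirming all the steam condensed.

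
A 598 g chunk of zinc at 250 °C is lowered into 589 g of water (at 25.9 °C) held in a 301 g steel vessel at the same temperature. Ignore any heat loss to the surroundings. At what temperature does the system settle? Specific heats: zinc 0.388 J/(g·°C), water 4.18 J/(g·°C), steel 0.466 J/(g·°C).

Conservation of energy gives ΣQ = 0:
598*0.388*(T − 250) + 589*4.18*(T − 25.9) + 301*0.466*(T − 25.9) = 0
232.02(T − 250) + 2462(T − 25.9) + 140.27(T − 25.9) = 0
2834.3 T = 125405
T = 125405/2834.3 ≈ 44.25 °C

T_f ≈ 44.2 °C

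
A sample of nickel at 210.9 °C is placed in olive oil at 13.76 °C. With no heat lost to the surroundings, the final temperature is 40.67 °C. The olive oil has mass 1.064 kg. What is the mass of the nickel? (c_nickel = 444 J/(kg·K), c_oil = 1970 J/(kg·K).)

m ≈ 0.746 kg

Setting the total heat transfer to zero:
m×444×(40.67 − 210.9) + 1.064×1970×(40.67 − 13.76) = 0
-75582 m = -56406
m = -56406/-75582 ≈ 0.7463 kg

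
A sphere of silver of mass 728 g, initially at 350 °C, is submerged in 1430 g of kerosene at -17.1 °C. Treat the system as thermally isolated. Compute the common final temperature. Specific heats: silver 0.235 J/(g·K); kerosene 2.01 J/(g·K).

Net heat exchanged in the isolated system is zero:
728×0.235×(T − 350) + 1430×2.01×(T − (-17.1)) = 0
(171.08 + 2874.3) T = 171.08×350 + 2874.3×(-17.1)
T ≈ 3.52 °C

T_f ≈ 3.5 °C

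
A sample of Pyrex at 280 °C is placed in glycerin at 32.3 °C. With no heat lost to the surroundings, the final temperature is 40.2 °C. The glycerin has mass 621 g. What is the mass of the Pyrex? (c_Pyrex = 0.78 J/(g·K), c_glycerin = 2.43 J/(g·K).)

Setting the total heat transfer to zero:
m·0.78·(40.2 − 280) + 621·2.43·(40.2 − 32.3) = 0
-187.04 m = -11921
m = -11921/-187.04 ≈ 63.74 g

m ≈ 63.7 g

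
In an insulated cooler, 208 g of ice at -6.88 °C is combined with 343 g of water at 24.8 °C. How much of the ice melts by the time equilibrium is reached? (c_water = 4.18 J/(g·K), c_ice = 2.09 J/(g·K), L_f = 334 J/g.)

m_melted ≈ 97.5 g

Heat available from the water dropping to 0 °C: 343·4.18·24.8 = 35557 J.
Of that, 208·2.09·6.88 = 2990.9 J goes to bring the ice to 0 °C, leaving 32566 J.
Fully melting the ice requires m_ice L_f = 208·334 = 69472 J.
That's not enough to melt it all — equilibrium is at 0 °C with ice remaining.
m_melted·334 = 32566  ⇒  m_melted ≈ 97.5 g.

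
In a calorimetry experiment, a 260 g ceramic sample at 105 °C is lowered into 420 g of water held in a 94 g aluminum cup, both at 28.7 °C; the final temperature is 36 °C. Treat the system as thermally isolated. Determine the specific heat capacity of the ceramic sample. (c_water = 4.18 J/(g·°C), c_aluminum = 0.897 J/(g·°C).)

Net heat exchanged in the isolated system is zero:
260·c·(36 − 105) + 420·4.18·(36 − 28.7) + 94·0.897·(36 − 28.7) = 0
-17940 c = -13431
c = -13431/-17940 ≈ 0.7487 J/(g·°C)

c ≈ 0.749 J/(g·°C)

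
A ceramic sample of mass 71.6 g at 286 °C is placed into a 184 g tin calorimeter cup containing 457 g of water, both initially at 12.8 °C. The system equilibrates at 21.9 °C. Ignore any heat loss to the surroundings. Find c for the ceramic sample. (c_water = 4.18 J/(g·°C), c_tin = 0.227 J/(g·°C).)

c ≈ 0.939 J/(g·°C)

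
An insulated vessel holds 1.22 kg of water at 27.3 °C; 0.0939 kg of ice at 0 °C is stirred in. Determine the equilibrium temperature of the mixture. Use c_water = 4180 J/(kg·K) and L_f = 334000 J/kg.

Let T be the final temperature. ΣQ_i = 0:
melt ice: 0.0939·334000 = 31363; meltwater 0→T: 0.0939·4180·T = 392.5 T; water cools: 1.22·4180·(T − 27.3) = 5099.6(T − 27.3)
5492.1 T = 139219 − 31363 = 107856
T ≈ 19.64 °C (positive, so assuming full melt was valid).

T_f ≈ 19.6 °C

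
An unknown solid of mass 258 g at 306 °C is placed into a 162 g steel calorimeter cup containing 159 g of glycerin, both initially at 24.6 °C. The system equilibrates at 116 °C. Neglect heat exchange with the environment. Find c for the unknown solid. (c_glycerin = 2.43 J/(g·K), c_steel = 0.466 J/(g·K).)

c ≈ 0.861 J/(g·K)

Setting the total heat transfer to zero:
258×c×(116 − 306) + 159×2.43×(116 − 24.6) + 162×0.466×(116 − 24.6) = 0
-49020 c = -42214
c = -42214/-49020 ≈ 0.8612 J/(g·K)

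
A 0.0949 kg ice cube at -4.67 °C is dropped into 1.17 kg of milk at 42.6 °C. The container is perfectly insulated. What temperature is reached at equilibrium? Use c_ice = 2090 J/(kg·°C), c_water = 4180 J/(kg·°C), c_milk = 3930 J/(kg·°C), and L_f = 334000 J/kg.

T_f ≈ 32.7 °C

Let T be the final temperature. ΣQ_i = 0:
ice -4.67→0 °C: 0.0949·2090·4.67 = 926.25; latent heat to melt: 0.0949·334000 = 31697; meltwater 0→T: 0.0949·4180·T = 396.68 T; milk: 4598.1(T − 42.6)
4994.8 T = 195879 − 32623 = 163256
T ≈ 32.69 °C — above 0 °C, consistent with complete melting.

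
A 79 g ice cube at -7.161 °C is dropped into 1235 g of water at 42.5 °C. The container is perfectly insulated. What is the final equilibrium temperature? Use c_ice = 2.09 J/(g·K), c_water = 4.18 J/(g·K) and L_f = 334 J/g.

T_f ≈ 34.9 °C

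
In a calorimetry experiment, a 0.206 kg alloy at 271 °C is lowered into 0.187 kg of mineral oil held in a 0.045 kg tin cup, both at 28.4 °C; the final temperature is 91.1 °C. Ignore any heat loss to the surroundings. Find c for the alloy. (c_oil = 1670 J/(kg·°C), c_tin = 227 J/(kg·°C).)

c ≈ 546 J/(kg·°C)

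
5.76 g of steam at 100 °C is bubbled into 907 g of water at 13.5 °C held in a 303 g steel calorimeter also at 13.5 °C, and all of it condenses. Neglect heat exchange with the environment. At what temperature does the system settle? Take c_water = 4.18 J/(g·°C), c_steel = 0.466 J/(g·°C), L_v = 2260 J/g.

T_f ≈ 17.3 °C

Let T be the final temperature. ΣQ_i = 0:
condense steam: −5.76·2260 = −13018
  condensed water 100 °C→T: 24.08(T − 100)
  original water: 3791.3(T − 13.5)
  cup: 141.2(T − 13.5)
3956.5 T = 13018 + 2407.7 + 53088 = 68513
T ≈ 17.32 °C (< 100 °C, so full condensation is consistent).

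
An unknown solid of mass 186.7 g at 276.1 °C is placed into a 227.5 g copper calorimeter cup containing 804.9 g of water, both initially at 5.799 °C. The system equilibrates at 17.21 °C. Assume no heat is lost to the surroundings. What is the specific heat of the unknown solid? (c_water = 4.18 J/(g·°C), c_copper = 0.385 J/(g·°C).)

Heat gained plus heat lost sum to zero:
186.7·c·(17.21 − 276.1) + 804.9·4.18·(17.21 − 5.799) + 227.5·0.385·(17.21 − 5.799) = 0
-48335 c = -39392
c = -39392/-48335 ≈ 0.815 J/(g·°C)

c ≈ 0.815 J/(g·°C)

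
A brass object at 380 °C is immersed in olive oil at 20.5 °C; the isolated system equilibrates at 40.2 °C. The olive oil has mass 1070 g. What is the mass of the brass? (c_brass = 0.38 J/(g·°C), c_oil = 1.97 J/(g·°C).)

Heat lost by the brass = heat gained by the oil:
m×0.38×(380 − 40.2) = 1070×1.97×(40.2 − 20.5)
129.12 m = 41526  ⇒  m ≈ 321.6 g

m ≈ 322 g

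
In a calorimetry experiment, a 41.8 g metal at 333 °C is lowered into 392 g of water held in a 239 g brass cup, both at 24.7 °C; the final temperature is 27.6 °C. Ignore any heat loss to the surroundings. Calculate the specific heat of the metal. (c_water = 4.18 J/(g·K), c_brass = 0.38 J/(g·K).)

c ≈ 0.393 J/(g·K)

Energy conservation, ΣQ = 0:
41.8×c×(27.6 − 333) + 392×4.18×(27.6 − 24.7) + 239×0.38×(27.6 − 24.7) = 0
-12766 c = -5015.2
c = -5015.2/-12766 ≈ 0.3929 J/(g·K)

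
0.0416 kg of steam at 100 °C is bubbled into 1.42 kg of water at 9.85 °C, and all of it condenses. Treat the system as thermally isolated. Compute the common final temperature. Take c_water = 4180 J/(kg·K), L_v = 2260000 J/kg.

Heat gained plus heat lost sum to zero:
latent heat released on condensation: 0.0416·2260000 = 94016
  condensed water 100 °C→T: 173.89(T − 100)
  original water: 5935.6(T − 9.85)
6109.5 T = 94016 + 17389 + 58466 = 169870
T ≈ 27.80 °C — below 100 °C, confirming all the steam condensed.

T_f ≈ 27.8 °C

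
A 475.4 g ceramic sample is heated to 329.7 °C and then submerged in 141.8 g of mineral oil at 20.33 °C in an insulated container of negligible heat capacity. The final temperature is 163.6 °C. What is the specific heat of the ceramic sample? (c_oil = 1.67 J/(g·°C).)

c ≈ 0.43 J/(g·°C)

Heat lost by the ceramic sample = heat gained by the oil:
475.4×c×(329.7 − 163.6) = 141.8×1.67×(163.6 − 20.33)
78964 c = 33927  ⇒  c ≈ 0.4297 J/(g·°C)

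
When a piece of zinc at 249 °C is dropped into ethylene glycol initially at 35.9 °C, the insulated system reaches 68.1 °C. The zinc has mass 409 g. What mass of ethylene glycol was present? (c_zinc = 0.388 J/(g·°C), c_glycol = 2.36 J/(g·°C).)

Heat lost by the zinc = heat gained by the glycol:
409×0.388×(249 − 68.1) = m×2.36×(68.1 − 35.9)
75.99 m = 28707  ⇒  m ≈ 377.8 g

m ≈ 378 g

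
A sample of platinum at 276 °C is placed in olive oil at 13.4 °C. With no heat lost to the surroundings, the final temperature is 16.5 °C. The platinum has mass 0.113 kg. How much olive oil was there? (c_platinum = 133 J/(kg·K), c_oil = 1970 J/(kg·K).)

Taking heat into each body as positive, Σ m c ΔT = 0:
0.113·133·(16.5 − 276) + m·1970·(16.5 − 13.4) = 0
6107 m = 3900
m = 3900/6107 ≈ 0.6386 kg

m ≈ 0.639 kg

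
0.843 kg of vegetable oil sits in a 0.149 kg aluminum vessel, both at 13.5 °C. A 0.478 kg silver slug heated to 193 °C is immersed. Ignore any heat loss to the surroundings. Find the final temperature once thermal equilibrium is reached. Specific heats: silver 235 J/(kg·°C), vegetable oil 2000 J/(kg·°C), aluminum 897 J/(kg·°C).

T_f ≈ 23.9 °C

Let T be the final temperature. ΣQ_i = 0:
0.478·235·(T − 193) + 0.843·2000·(T − 13.5) + 0.149·897·(T − 13.5) = 0
1932 T = 46245
T = 46245 / 1932 = 23.9 °C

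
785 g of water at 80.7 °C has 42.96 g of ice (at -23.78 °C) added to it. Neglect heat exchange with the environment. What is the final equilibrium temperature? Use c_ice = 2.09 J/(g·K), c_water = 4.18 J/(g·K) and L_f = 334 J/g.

T_f ≈ 71.7 °C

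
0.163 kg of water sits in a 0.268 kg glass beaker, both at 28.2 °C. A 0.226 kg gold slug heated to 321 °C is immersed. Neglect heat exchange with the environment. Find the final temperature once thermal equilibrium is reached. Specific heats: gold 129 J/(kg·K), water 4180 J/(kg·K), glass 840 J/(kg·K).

Conservation of energy gives ΣQ = 0:
0.226*129*(T − 321) + 0.163*4180*(T − 28.2) + 0.268*840*(T − 28.2) = 0
935.61 T = 34921
T = 34921/935.61 ≈ 37.32 °C

T_f ≈ 37.3 °C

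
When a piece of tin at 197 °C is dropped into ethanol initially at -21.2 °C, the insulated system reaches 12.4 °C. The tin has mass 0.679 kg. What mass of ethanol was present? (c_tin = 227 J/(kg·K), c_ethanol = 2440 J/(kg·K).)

Net heat exchanged in the isolated system is zero:
0.679·227·(12.4 − 197) + m·2440·(12.4 − (-21.2)) = 0
81984 m = 28453
m = 28453/81984 ≈ 0.3471 kg

m ≈ 0.347 kg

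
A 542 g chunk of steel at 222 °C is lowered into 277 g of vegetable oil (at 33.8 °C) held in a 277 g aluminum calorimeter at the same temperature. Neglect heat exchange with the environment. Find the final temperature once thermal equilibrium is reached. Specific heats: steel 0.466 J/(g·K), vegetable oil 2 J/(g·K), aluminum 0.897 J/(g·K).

Heat gained plus heat lost sum to zero:
542*0.466*(T − 222) + 277*2*(T − 33.8) + 277*0.897*(T − 33.8) = 0
252.57(T − 222) + 554(T − 33.8) + 248.47(T − 33.8) = 0
(252.57 + 554 + 248.47) T = 252.57*222 + 554*33.8 + 248.47*33.8
T = 83194/1055 ≈ 78.85 °C

T_f ≈ 78.9 °C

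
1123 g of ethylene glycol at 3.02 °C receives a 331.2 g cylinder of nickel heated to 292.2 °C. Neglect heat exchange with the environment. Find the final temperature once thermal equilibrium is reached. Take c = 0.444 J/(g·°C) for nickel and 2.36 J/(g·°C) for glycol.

T_f is the heat-capacity-weighted average of the initial temperatures:
T_f = (147.05·292.2 + 2650.3·3.02) / (147.05 + 2650.3)
    = 50973 / 2797.3 ≈ 18.22 °C

T_f ≈ 18.2 °C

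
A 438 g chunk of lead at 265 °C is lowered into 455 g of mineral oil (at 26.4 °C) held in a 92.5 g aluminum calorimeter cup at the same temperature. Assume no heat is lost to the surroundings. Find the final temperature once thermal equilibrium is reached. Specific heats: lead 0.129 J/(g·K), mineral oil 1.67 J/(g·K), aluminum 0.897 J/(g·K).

T_f ≈ 41.4 °C

Let T be the final temperature. ΣQ_i = 0:
438*0.129*(T − 265) + 455*1.67*(T − 26.4) + 92.5*0.897*(T − 26.4) = 0
899.32 T = 37224
T = 37224/899.32 ≈ 41.39 °C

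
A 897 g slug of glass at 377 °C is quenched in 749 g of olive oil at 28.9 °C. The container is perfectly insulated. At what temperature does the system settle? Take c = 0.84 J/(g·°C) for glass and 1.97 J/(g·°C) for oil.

Let T be the final temperature. ΣQ_i = 0:
897·0.84·(T − 377) + 749·1.97·(T − 28.9) = 0
(753.48 + 1475.5) T = 753.48·377 + 1475.5·28.9
T = 326705/2229 ≈ 146.57 °C

T_f ≈ 146.6 °C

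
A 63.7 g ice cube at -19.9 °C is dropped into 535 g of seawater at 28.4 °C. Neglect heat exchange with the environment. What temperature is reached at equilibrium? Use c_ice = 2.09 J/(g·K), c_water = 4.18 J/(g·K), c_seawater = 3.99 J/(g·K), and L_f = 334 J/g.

T_f ≈ 15.3 °C

Energy balance with sensible and latent terms:
warm ice to 0 °C: 63.7·2.09·(0 − (-19.9)) = 2649.3; latent heat to melt: 63.7·334 = 21276; meltwater 0→T: 63.7·4.18·T = 266.27 T; seawater cools: 535·3.99·(T − 28.4) = 2134.7(T − 28.4)
2400.9 T = 60624 − 23925 = 36699
T ≈ 15.29 °C. Since T > 0 °C, the all-ice-melts assumption holds.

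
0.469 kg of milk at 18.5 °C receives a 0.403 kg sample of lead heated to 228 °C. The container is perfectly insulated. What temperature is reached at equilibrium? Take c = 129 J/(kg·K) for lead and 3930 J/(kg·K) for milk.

|Q_lead| = |Q_milk|:
0.403×129×(228 − T) = 0.469×3930×(T − 18.5)
51.99(228 − T) = 1843.2(T − 18.5)
1895.2 T = 45952  ⇒  T ≈ 24.25 °C

T_f ≈ 24.2 °C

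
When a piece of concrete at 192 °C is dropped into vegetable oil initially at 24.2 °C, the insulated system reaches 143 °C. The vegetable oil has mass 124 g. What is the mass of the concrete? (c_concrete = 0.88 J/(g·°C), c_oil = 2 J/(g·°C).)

m ≈ 683 g

Heat lost by the concrete = heat gained by the oil:
m×0.88×(192 − 143) = 124×2×(143 − 24.2)
43.12 m = 29462  ⇒  m ≈ 683.3 g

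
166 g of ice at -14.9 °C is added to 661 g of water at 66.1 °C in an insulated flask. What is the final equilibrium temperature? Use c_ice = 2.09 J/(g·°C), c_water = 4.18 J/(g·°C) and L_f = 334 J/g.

T_f ≈ 35.3 °C

Energy balance with sensible and latent terms:
ice -14.9→0 °C: 166·2.09·14.9 = 5169.4; fusion: m_ice L_f = 166·334 = 55444; warm the meltwater: 693.88 T; water cools: 661·4.18·(T − 66.1) = 2763(T − 66.1)
3456.9 T = 182633 − 60613 = 122020
T ≈ 35.30 °C — above 0 °C, consistent with complete melting.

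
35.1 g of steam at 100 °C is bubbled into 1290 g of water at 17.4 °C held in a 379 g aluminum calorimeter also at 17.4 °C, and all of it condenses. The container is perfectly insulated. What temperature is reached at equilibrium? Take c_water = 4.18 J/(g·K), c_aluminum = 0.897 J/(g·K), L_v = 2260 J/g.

Energy conservation, ΣQ = 0:
latent heat released on condensation: 35.1·2260 = 79326; condensed water 100 °C→T: 146.72(T − 100); water warms: 1290·4.18·(T − 17.4) = 5392.2(T − 17.4); cup: 339.96(T − 17.4)
5878.9 T = 79326 + 14672 + 99740 = 193737
T ≈ 32.95 °C, under the boiling point, so the assumption holds.

T_f ≈ 33.0 °C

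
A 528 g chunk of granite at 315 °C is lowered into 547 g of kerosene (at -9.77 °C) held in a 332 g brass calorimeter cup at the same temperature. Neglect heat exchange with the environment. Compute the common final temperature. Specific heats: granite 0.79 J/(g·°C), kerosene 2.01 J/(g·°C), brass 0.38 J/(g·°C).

T_f is the heat-capacity-weighted average of the initial temperatures:
T_f = (417.12*315 + 1099.5*(-9.77) + 126.16*(-9.77)) / (417.12 + 1099.5 + 126.16)
    = 119418 / 1642.7 ≈ 72.69 °C

T_f ≈ 72.7 °C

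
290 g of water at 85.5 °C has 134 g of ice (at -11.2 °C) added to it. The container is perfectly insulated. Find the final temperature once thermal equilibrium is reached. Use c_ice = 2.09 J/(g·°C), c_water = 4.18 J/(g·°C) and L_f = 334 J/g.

T_f ≈ 31.5 °C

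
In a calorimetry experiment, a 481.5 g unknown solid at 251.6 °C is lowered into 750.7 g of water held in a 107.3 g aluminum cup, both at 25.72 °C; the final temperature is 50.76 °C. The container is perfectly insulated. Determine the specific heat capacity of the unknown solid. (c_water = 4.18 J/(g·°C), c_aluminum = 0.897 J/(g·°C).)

c ≈ 0.837 J/(g·°C)

Taking heat into each body as positive, Σ m c ΔT = 0:
481.5×c×(50.76 − 251.6) + 750.7×4.18×(50.76 − 25.72) + 107.3×0.897×(50.76 − 25.72) = 0
-96704 c = -80984
c = -80984/-96704 ≈ 0.8374 J/(g·°C)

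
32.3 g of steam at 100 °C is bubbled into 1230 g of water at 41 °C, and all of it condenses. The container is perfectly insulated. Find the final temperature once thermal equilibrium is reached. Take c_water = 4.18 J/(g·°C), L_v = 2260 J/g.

T_f ≈ 56.3 °C

Taking heat into each body as positive, Σ m c ΔT = 0:
condense steam: −32.3·2260 = −72998
  condensate cools 100→T: 32.3·4.18·(T − 100) = 135.01(T − 100)
  original water: 5141.4(T − 41)
5276.4 T = 72998 + 13501 + 210797 = 297297
T ≈ 56.34 °C, under the boiling point, so the assumption holds.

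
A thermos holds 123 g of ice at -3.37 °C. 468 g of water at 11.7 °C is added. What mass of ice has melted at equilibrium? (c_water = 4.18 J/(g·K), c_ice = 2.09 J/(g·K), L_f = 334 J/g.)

Heat available from the water dropping to 0 °C: 468×4.18×11.7 = 22888 J.
Warming the ice to 0 °C takes 123×2.09×3.37 = 866.33 J, leaving 22022 J for melting.
Melting all 123 g of ice would need 123×334 = 41082 J.
That's not enough to melt it all — equilibrium is at 0 °C with ice remaining.
m_melt = 22022 / L_f = 65.93 g.

m_melted ≈ 65.9 g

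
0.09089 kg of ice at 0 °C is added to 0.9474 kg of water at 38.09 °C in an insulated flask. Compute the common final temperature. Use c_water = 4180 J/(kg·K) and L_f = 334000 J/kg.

Conservation of energy gives ΣQ = 0:
fusion: m_ice L_f = 0.09089·334000 = 30357
  warm the meltwater: 379.92 T
  water: 3960.1(T − 38.09)
4340.1 T = 150841 − 30357 = 120484
T ≈ 27.76 °C — above 0 °C, consistent with complete melting.

T_f ≈ 27.8 °C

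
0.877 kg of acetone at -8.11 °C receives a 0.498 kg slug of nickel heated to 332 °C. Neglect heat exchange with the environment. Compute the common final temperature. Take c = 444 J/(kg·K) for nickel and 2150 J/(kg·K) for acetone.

Setting the total heat transfer to zero:
0.498×444×(T − 332) + 0.877×2150×(T − (-8.11)) = 0
221.11(T − 332) + 1885.5(T − (-8.11)) = 0
2106.7 T = 58117
T = 58117 / 2106.7 = 27.6 °C

T_f ≈ 27.6 °C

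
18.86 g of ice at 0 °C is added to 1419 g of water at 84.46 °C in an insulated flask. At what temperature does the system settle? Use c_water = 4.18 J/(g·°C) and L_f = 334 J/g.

T_f ≈ 82.3 °C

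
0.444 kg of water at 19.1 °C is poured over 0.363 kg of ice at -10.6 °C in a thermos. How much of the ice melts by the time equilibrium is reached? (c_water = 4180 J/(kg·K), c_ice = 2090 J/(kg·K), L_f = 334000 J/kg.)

m_melted ≈ 0.0821 kg

Water can give up m c ΔT = 0.444·4180·19.1 = 35448 J before reaching 0 °C.
Warming the ice to 0 °C takes 0.363·2090·10.6 = 8041.9 J, leaving 27406 J for melting.
To melt every bit of ice: 0.363·334000 = 121242 J.
Since 27406 < 121242 J, not all the ice melts; equilibrium is at 0 °C.
m_melted·334000 = 27406  ⇒  m_melted ≈ 0.08205 kg.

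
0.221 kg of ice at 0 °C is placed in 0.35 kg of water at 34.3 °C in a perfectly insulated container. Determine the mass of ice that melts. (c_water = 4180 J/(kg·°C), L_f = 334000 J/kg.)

m_melted ≈ 0.15 kg

Water can give up m c ΔT = 0.35×4180×34.3 = 50181 J before reaching 0 °C.
To melt every bit of ice: 0.221×334000 = 73814 J.
That's not enough to melt it all — equilibrium is at 0 °C with ice remaining.
m_melt = 50181 / L_f = 0.1502 kg.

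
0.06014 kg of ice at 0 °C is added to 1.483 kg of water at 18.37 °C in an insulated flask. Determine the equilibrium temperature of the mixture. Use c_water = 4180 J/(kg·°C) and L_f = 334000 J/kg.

Conservation of energy gives ΣQ = 0:
melt ice: 0.06014×334000 = 20087; meltwater 0→T: 0.06014×4180×T = 251.39 T; water: 6198.9(T − 18.37)
6450.3 T = 113875 − 20087 = 93788
T ≈ 14.54 °C (positive, so assuming full melt was valid).

T_f ≈ 14.5 °C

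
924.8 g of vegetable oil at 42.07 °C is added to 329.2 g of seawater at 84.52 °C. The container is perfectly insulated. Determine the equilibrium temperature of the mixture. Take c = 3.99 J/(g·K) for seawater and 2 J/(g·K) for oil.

T_f is the heat-capacity-weighted average of the initial temperatures:
T_f = (1313.5·84.52 + 1849.6·42.07) / (1313.5 + 1849.6)
    = 188830 / 3163.1 ≈ 59.70 °C

T_f ≈ 59.7 °C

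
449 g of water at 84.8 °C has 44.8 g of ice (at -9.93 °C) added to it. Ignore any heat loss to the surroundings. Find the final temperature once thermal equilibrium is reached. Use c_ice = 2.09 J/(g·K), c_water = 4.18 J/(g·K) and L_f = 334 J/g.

Let T be the final temperature. ΣQ_i = 0:
warm ice to 0 °C: 44.8×2.09×(0 − (-9.93)) = 929.77
  latent heat to melt: 44.8×334 = 14963
  meltwater 0→T: 44.8×4.18×T = 187.26 T
  water cools: 449×4.18×(T − 84.8) = 1876.8(T − 84.8)
2064.1 T = 159154 − 15893 = 143261
T ≈ 69.41 °C — above 0 °C, consistent with complete melting.

T_f ≈ 69.4 °C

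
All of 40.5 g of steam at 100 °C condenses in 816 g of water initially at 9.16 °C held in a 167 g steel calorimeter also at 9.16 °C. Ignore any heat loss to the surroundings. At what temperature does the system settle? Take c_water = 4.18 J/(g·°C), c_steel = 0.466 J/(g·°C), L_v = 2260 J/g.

T_f ≈ 38.4 °C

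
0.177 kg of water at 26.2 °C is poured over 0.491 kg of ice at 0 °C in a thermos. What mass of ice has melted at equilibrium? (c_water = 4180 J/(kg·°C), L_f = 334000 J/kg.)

m_melted ≈ 0.058 kg

Heat available from the water dropping to 0 °C: 0.177×4180×26.2 = 19384 J.
To melt every bit of ice: 0.491×334000 = 163994 J.
Since 19384 < 163994 J, not all the ice melts; equilibrium is at 0 °C.
m_melted×334000 = 19384  ⇒  m_melted ≈ 0.05804 kg.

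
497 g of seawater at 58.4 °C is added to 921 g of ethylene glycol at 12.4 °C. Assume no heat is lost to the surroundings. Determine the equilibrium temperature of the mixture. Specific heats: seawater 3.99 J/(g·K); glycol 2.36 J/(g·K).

T_f ≈ 34.3 °C

Heat gained plus heat lost sum to zero:
497×3.99×(T − 58.4) + 921×2.36×(T − 12.4) = 0
(1983 + 2173.6) T = 1983×58.4 + 2173.6×12.4
T = 142761 / 4156.6 = 34.3 °C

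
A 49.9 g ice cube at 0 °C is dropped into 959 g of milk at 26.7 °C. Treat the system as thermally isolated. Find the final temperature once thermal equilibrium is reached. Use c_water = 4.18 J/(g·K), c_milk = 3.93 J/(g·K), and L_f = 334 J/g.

T_f ≈ 21.1 °C

Let T be the final temperature. ΣQ_i = 0:
latent heat to melt: 49.9×334 = 16667; warm the meltwater: 208.58 T; milk cools: 959×3.93×(T − 26.7) = 3768.9(T − 26.7)
3977.5 T = 100629 − 16667 = 83962
T ≈ 21.11 °C. Since T > 0 °C, the all-ice-melts assumption holds.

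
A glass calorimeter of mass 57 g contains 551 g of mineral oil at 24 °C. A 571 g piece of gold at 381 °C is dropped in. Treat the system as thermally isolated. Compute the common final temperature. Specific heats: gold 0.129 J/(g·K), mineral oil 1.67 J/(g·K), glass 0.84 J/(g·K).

T_f ≈ 49.2 °C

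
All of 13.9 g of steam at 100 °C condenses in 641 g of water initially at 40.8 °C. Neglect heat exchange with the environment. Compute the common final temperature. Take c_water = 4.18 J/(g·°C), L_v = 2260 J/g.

T_f ≈ 53.5 °C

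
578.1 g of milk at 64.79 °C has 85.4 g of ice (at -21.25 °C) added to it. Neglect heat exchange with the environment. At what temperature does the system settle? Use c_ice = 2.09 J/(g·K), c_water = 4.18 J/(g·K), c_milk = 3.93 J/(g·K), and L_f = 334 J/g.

Conservation of energy gives ΣQ = 0:
ice -21.25→0 °C: 85.4·2.09·21.25 = 3792.8; latent heat to melt: 85.4·334 = 28524; warm the meltwater: 356.97 T; milk cools: 578.1·3.93·(T − 64.79) = 2271.9(T − 64.79)
2628.9 T = 147199 − 32316 = 114882
T ≈ 43.70 °C — above 0 °C, consistent with complete melting.

T_f ≈ 43.7 °C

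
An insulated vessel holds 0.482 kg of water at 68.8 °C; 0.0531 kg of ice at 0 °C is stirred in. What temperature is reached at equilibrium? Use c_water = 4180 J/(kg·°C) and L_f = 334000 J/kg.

T_f ≈ 54.0 °C

Sum of m c ΔT and latent-heat terms is zero:
latent heat to melt: 0.0531×334000 = 17735; meltwater 0→T: 0.0531×4180×T = 221.96 T; water cools: 0.482×4180×(T − 68.8) = 2014.8(T − 68.8)
2236.7 T = 138615 − 17735 = 120880
T ≈ 54.04 °C (positive, so assuming full melt was valid).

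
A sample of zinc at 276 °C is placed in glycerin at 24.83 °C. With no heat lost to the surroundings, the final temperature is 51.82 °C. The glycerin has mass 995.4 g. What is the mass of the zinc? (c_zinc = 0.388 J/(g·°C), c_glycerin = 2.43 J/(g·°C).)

m ≈ 751 g

Heat lost by the zinc = heat gained by the glycerin:
m·0.388·(276 − 51.82) = 995.4·2.43·(51.82 − 24.83)
86.98 m = 65284  ⇒  m ≈ 750.5 g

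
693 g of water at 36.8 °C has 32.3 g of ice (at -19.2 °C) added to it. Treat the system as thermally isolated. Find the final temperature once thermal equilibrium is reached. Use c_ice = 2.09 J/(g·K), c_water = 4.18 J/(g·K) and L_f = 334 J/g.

Setting the total heat transfer to zero:
warm ice to 0 °C: 32.3·2.09·(0 − (-19.2)) = 1296.1
  fusion: m_ice L_f = 32.3·334 = 10788
  warm the meltwater: 135.01 T
  water: 2896.7(T − 36.8)
3031.8 T = 106600 − 12084 = 94516
T ≈ 31.18 °C. Since T > 0 °C, the all-ice-melts assumption holds.

T_f ≈ 31.2 °C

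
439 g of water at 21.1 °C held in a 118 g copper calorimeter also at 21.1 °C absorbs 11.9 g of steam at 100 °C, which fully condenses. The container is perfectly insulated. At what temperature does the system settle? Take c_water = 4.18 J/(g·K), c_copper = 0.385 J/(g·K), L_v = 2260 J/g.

T_f ≈ 37.1 °C

Taking heat into each body as positive, Σ m c ΔT = 0:
latent heat released on condensation: 11.9×2260 = 26894; condensate cools 100→T: 11.9×4.18×(T − 100) = 49.74(T − 100); water warms: 439×4.18×(T − 21.1) = 1835(T − 21.1); copper cup: 118×0.385×(T − 21.1) = 45.43(T − 21.1)
1930.2 T = 26894 + 4974.2 + 39677 = 71546
T ≈ 37.07 °C (< 100 °C, so full condensation is consistent).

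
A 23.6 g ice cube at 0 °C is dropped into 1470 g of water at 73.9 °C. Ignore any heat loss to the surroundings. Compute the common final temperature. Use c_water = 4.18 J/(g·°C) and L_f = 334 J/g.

T_f ≈ 71.5 °C

Energy balance with sensible and latent terms:
fusion: m_ice L_f = 23.6·334 = 7882.4
  meltwater 0→T: 23.6·4.18·T = 98.65 T
  water cools: 1470·4.18·(T − 73.9) = 6144.6(T − 73.9)
6243.2 T = 454086 − 7882.4 = 446204
T ≈ 71.47 °C. Since T > 0 °C, the all-ice-melts assumption holds.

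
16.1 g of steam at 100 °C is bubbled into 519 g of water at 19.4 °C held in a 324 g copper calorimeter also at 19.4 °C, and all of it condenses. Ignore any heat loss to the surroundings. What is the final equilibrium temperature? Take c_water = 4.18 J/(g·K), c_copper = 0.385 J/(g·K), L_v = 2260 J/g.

T_f ≈ 37.1 °C

Energy balance with sensible and latent terms:
latent heat released on condensation: 16.1×2260 = 36386; condensed water 100 °C→T: 67.3(T − 100); water warms: 519×4.18×(T − 19.4) = 2169.4(T − 19.4); copper cup: 324×0.385×(T − 19.4) = 124.74(T − 19.4)
2361.5 T = 36386 + 6729.8 + 44507 = 87623
T ≈ 37.11 °C, under the boiling point, so the assumption holds.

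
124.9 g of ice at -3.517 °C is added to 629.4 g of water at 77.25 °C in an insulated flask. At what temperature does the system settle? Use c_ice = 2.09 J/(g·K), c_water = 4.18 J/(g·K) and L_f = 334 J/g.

Heat gained plus heat lost sum to zero:
warm ice to 0 °C: 124.9·2.09·(0 − (-3.517)) = 918.08
  latent heat to melt: 124.9·334 = 41717
  warm the meltwater: 522.08 T
  water cools: 629.4·4.18·(T − 77.25) = 2630.9(T − 77.25)
3153 T = 203236 − 42635 = 160602
T ≈ 50.94 °C — above 0 °C, consistent with complete melting.

T_f ≈ 50.9 °C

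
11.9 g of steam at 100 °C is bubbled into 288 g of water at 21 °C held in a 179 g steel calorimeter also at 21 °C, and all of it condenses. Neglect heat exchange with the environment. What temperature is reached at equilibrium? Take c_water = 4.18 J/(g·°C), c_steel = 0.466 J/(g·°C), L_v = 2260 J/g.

T_f ≈ 44.1 °C

Conservation of energy gives ΣQ = 0:
latent heat released on condensation: 11.9×2260 = 26894
  condensate cools 100→T: 11.9×4.18×(T − 100) = 49.74(T − 100)
  water warms: 288×4.18×(T − 21) = 1203.8(T − 21)
  steel cup: 179×0.466×(T − 21) = 83.41(T − 21)
1337 T = 26894 + 4974.2 + 27032 = 58901
T ≈ 44.05 °C (< 100 °C, so full condensation is consistent).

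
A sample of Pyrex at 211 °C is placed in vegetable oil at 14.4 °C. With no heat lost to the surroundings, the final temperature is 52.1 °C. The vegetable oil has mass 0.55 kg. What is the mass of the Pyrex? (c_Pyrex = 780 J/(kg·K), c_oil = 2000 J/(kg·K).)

Heat gained plus heat lost sum to zero:
m·780·(52.1 − 211) + 0.55·2000·(52.1 − 14.4) = 0
-123942 m = -41470
m = -41470/-123942 ≈ 0.3346 kg

m ≈ 0.335 kg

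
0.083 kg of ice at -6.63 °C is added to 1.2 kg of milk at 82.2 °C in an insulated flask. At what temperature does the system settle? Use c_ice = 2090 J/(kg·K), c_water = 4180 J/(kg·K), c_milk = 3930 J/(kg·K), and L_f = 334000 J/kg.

T_f ≈ 70.9 °C

Sum of m c ΔT and latent-heat terms is zero:
warm ice to 0 °C: 0.083×2090×(0 − (-6.63)) = 1150.1
  latent heat to melt: 0.083×334000 = 27722
  meltwater 0→T: 0.083×4180×T = 346.94 T
  milk: 4716(T − 82.2)
5062.9 T = 387655 − 28872 = 358783
T ≈ 70.86 °C (positive, so assuming full melt was valid).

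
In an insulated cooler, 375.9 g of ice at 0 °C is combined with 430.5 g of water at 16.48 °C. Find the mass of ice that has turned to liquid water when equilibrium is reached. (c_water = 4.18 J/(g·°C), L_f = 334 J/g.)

m_melted ≈ 88.8 g

Heat available from the water dropping to 0 °C: 430.5×4.18×16.48 = 29656 J.
Melting all 375.9 g of ice would need 375.9×334 = 125551 J.
That's not enough to melt it all — equilibrium is at 0 °C with ice remaining.
m_melted×334 = 29656  ⇒  m_melted ≈ 88.79 g.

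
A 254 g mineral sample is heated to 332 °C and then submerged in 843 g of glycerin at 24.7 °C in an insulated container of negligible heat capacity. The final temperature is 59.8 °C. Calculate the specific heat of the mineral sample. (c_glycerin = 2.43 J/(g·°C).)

Setting the total heat transfer to zero:
254×c×(59.8 − 332) + 843×2.43×(59.8 − 24.7) = 0
-69139 c = -71902
c = -71902/-69139 ≈ 1.04 J/(g·°C)

c ≈ 1.04 J/(g·°C)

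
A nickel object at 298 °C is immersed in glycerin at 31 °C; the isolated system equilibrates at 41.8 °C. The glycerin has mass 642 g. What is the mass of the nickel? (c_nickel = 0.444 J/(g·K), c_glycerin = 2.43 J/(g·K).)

Net heat exchanged in the isolated system is zero:
m·0.444·(41.8 − 298) + 642·2.43·(41.8 − 31) = 0
-113.75 m = -16849
m = -16849/-113.75 ≈ 148.1 g

m ≈ 148 g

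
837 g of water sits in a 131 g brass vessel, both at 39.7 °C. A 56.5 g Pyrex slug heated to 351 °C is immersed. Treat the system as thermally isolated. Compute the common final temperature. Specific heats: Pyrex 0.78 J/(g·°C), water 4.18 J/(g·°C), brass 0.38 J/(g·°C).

T_f ≈ 43.5 °C

T_f = Σ m_i c_i T_i / Σ m_i c_i:
T_f = (44.07×351 + 3498.7×39.7 + 49.78×39.7) / (44.07 + 3498.7 + 49.78)
    = 156342 / 3592.5 ≈ 43.52 °C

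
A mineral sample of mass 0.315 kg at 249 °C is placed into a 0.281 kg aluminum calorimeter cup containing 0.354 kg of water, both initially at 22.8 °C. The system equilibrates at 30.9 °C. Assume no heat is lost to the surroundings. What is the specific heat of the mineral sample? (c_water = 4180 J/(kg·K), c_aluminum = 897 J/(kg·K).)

c ≈ 204 J/(kg·K)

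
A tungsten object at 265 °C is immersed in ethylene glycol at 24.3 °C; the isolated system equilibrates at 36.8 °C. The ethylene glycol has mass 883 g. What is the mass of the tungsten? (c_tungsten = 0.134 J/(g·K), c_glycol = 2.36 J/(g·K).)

m ≈ 852 g

Setting the total heat transfer to zero:
m×0.134×(36.8 − 265) + 883×2.36×(36.8 − 24.3) = 0
-30.58 m = -26048
m = -26048/-30.58 ≈ 851.8 g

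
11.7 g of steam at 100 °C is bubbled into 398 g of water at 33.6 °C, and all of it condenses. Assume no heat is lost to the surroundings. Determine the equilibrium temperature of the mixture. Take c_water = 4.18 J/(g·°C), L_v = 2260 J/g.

T_f ≈ 50.9 °C

Conservation of energy gives ΣQ = 0:
steam→water at 100 °C releases m L_v = 11.7·2260 = 26442; condensed water 100 °C→T: 48.91(T − 100); water warms: 398·4.18·(T − 33.6) = 1663.6(T − 33.6)
1712.5 T = 26442 + 4890.6 + 55898 = 87231
T ≈ 50.94 °C — below 100 °C, confirming all the steam condensed.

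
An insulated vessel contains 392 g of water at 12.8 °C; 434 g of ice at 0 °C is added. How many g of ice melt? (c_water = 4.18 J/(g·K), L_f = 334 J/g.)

m_melted ≈ 62.8 g

Heat available from the water dropping to 0 °C: 392·4.18·12.8 = 20974 J.
Fully melting the ice requires m_ice L_f = 434·334 = 144956 J.
That's not enough to melt it all — equilibrium is at 0 °C with ice remaining.
m_melted·334 = 20974  ⇒  m_melted ≈ 62.8 g.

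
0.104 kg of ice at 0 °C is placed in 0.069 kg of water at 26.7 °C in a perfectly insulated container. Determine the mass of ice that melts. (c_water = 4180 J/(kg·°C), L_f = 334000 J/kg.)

m_melted ≈ 0.0231 kg

Cooling the water to 0 °C releases 0.069×4180×26.7 = 7700.8 J.
Fully melting the ice requires m_ice L_f = 0.104×334000 = 34736 J.
That's not enough to melt it all — equilibrium is at 0 °C with ice remaining.
m_melted×334000 = 7700.8  ⇒  m_melted ≈ 0.02306 kg.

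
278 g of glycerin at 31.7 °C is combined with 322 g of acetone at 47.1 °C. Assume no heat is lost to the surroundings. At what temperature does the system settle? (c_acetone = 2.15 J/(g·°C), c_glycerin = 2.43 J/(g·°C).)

Setting the total heat transfer to zero:
322*2.15*(T − 47.1) + 278*2.43*(T − 31.7) = 0
1367.8 T = 54022
T = 54022/1367.8 ≈ 39.49 °C

T_f ≈ 39.5 °C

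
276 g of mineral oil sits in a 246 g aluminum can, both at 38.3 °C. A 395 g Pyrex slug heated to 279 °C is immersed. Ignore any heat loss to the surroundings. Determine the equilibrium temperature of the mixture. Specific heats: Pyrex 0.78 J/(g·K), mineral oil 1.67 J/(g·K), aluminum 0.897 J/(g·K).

T_f ≈ 113.2 °C

Setting the total heat transfer to zero:
395×0.78×(T − 279) + 276×1.67×(T − 38.3) + 246×0.897×(T − 38.3) = 0
989.68 T = 112064
T = 112064 / 989.68 = 113 °C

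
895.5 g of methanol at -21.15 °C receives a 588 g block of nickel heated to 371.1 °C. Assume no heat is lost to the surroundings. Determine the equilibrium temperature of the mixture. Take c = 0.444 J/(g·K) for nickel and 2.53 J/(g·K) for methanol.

T_f ≈ 19.4 °C

Heat gained plus heat lost sum to zero:
588*0.444*(T − 371.1) + 895.5*2.53*(T − (-21.15)) = 0
261.07(T − 371.1) + 2265.6(T − (-21.15)) = 0
(261.07 + 2265.6) T = 261.07*371.1 + 2265.6*(-21.15)
T = 48966 / 2526.7 = 19.4 °C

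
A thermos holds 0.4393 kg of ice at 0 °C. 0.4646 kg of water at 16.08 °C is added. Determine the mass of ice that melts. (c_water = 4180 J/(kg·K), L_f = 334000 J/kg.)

Heat available from the water dropping to 0 °C: 0.4646×4180×16.08 = 31228 J.
To melt every bit of ice: 0.4393×334000 = 146726 J.
Since 31228 < 146726 J, not all the ice melts; equilibrium is at 0 °C.
m_melted×334000 = 31228  ⇒  m_melted ≈ 0.0935 kg.

m_melted ≈ 0.0935 kg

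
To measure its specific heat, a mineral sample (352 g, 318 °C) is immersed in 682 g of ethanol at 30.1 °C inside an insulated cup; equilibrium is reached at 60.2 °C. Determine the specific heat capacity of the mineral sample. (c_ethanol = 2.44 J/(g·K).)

Heat lost by the mineral sample = heat gained by the ethanol:
352·c·(318 − 60.2) = 682·2.44·(60.2 − 30.1)
90746 c = 50089  ⇒  c ≈ 0.552 J/(g·K)

c ≈ 0.552 J/(g·K)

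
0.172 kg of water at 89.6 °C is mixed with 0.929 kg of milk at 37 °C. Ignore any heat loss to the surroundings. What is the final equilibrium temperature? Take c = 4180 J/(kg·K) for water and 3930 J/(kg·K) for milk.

T_f ≈ 45.7 °C

Setting the total heat transfer to zero:
0.172×4180×(T − 89.6) + 0.929×3930×(T − 37) = 0
718.96(T − 89.6) + 3651(T − 37) = 0
(718.96 + 3651) T = 718.96×89.6 + 3651×37
T = 199505/4369.9 ≈ 45.65 °C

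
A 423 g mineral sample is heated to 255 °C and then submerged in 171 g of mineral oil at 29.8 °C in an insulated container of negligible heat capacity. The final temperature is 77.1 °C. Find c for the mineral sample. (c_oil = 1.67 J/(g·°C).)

c ≈ 0.179 J/(g·°C)

m_s c (T_s − T_f) = m_oil c_oil (T_f − T_0):
423×c×(255 − 77.1) = 171×1.67×(77.1 − 29.8)
75252 c = 13507  ⇒  c ≈ 0.1795 J/(g·°C)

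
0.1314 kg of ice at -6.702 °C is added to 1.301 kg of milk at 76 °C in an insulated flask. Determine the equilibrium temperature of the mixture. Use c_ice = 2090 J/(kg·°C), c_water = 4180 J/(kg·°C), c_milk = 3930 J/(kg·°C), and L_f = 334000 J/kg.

T_f ≈ 60.6 °C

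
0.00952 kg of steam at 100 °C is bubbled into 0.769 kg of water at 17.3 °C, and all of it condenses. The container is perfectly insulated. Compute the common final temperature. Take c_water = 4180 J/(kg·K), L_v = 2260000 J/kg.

T_f ≈ 24.9 °C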